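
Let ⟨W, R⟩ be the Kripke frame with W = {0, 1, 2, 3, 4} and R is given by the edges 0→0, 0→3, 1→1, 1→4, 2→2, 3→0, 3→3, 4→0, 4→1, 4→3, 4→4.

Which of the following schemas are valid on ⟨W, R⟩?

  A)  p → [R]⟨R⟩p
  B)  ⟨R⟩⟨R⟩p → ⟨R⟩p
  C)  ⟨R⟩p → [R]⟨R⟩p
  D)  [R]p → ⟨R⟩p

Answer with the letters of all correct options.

R is not symmetric: 4 R 0 but not 0 R 4.
R is not transitive: 1 R 4 and 4 R 0 but not 1 R 0.
R is not euclidean: 4 R 0 and 4 R 1 but not 0 R 1.
R is serial: every world has an R-successor.
(A) axiom B: valid iff R is symmetric. R is not symmetric — not valid.
(B) ⟨R⟩⟨R⟩p → ⟨R⟩p is the dual of axiom 4; it is valid on a frame exactly when R is transitive. R is not transitive, so not valid.
(C) ⟨R⟩p → [R]⟨R⟩p is axiom 5; it is valid on a frame exactly when R is euclidean. R is not euclidean, so not valid.
(D) axiom D: valid iff R is serial. R is serial — valid.

D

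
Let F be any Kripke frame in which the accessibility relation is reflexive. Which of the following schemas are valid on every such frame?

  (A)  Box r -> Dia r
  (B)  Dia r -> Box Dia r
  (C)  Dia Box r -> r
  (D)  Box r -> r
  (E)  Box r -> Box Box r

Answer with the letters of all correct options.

A, D

A reflexive relation is serial.
(A) Box r -> Dia r (axiom D) characterises the serial frames. Every such R is serial — valid.
(B) Dia r -> Box Dia r is axiom 5, which corresponds to the euclidean property. Such an R need not be euclidean — not valid.
(C) Dia Box r -> r is the dual of axiom B, which corresponds to symmetry. Such an R need not be symmetric — not valid.
(D) Box r -> r is axiom T, which corresponds to reflexivity. Every such R is reflexive — valid.
(E) Box r -> Box Box r is axiom 4; it is valid on a frame exactly when R is transitive. Such an R need not be transitive, so not valid.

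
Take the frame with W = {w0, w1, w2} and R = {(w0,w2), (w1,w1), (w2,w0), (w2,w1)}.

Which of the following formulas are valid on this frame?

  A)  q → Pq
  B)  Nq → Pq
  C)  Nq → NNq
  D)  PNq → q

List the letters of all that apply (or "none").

B

R is not reflexive: not w0 R w0.
R is not symmetric: w2 R w1 but not w1 R w2.
R is not transitive: w0 R w2 and w2 R w0 but not w0 R w0.
R is serial: every world has an R-successor.
(A) q → Pq is the dual of axiom T, which corresponds to reflexivity. R is not reflexive — not valid.
(B) axiom D: valid iff R is serial. R is serial — valid.
(C) Nq → NNq is axiom 4, which corresponds to transitivity. R is not transitive — not valid.
(D) PNq → q (the dual of axiom B) characterises the symmetric frames. R is not symmetric — not valid.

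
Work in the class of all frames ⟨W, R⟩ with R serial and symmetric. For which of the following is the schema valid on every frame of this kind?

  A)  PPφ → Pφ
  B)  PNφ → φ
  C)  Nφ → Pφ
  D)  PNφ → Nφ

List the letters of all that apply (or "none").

(A) the dual of axiom 4: valid iff R is transitive. Such an R need not be transitive — not valid.
(B) PNφ → φ is the dual of axiom B; it is valid on a frame exactly when R is symmetric. Every such R is symmetric, so valid.
(C) Nφ → Pφ is axiom D, which corresponds to seriality. Every such R is serial — valid.
(D) PNφ → Nφ is the dual of axiom 5, which corresponds to the euclidean property. Such an R need not be euclidean — not valid.

B, C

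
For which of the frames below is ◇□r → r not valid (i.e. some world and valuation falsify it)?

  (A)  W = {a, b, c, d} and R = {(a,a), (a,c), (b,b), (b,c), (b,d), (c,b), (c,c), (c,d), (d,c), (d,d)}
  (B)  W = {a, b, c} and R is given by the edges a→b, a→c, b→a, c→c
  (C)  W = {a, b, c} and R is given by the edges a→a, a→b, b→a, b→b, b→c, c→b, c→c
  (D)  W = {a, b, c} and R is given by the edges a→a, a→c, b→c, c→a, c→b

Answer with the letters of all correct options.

A, B

The schema ◇□r → r is the dual of axiom B; it is valid on a frame iff R is symmetric.
(A) R is not symmetric (a R c but not c R a), so the schema fails here.
(B) R is not symmetric (a R c but not c R a), so the schema fails here.
(C) R is symmetric (every R-edge is matched by its reverse), so the schema is valid here.
(D) R is symmetric (every R-edge is matched by its reverse), so the schema is valid here.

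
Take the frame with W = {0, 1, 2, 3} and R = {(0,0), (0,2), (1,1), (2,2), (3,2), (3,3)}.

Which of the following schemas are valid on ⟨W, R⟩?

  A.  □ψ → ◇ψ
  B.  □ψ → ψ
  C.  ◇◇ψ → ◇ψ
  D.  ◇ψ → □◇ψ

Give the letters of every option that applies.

R is reflexive: each world relates to itself.
R is transitive: R is closed under composition.
R is not euclidean: 0 R 2 and 0 R 0 but not 2 R 0.
R is serial: every world has an R-successor.
(A) □ψ → ◇ψ (axiom D) characterises the serial frames. R is serial — valid.
(B) □ψ → ψ is axiom T, which corresponds to reflexivity. R is reflexive — valid.
(C) ◇◇ψ → ◇ψ (the dual of axiom 4) characterises the transitive frames. R is transitive — valid.
(D) ◇ψ → □◇ψ is axiom 5; it is valid on a frame exactly when R is euclidean. R is not euclidean, so not valid.

A, B, C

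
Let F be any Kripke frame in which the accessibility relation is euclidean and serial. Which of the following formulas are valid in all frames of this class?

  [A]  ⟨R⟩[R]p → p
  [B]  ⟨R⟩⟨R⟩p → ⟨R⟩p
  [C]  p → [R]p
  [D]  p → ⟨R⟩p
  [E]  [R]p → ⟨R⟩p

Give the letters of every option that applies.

(A) ⟨R⟩[R]p → p is the dual of axiom B, which corresponds to symmetry. Such an R need not be symmetric — not valid.
(B) the dual of axiom 4: valid iff R is transitive. Such an R need not be transitive — not valid.
(C) p → [R]p is valid only on frames where every R-edge is a self-loop. Such an R need not be a subset of the identity — not valid.
(D) p → ⟨R⟩p is the dual of axiom T, which corresponds to reflexivity. Such an R need not be reflexive — not valid.
(E) [R]p → ⟨R⟩p is axiom D, which corresponds to seriality. Every such R is serial — valid.

E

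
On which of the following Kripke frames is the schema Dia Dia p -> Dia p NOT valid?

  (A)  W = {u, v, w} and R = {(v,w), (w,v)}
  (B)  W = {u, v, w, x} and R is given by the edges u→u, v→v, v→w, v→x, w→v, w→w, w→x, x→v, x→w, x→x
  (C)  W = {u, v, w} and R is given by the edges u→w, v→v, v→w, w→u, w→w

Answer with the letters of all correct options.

The schema Dia Dia p -> Dia p is the dual of axiom 4; it is valid on a frame iff R is transitive.
(A) R is not transitive (v R w and w R v but not v R v), so the schema fails here.
(B) R is transitive (R is closed under composition), so the schema is valid here.
(C) R is not transitive (u R w and w R u but not u R u), so the schema fails here.

A, C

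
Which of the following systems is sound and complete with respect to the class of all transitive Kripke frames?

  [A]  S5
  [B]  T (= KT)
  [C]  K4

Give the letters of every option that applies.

(A) S5 is determined by the class of reflexive, symmetric, and transitive frames.
(B) T (= KT) is determined by the class of reflexive frames.
(C) K4 is determined by exactly this class.

C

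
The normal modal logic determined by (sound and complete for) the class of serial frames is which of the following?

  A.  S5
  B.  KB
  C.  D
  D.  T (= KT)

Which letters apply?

C

(A) S5 is determined by the class of reflexive, symmetric, and transitive frames.
(B) KB is determined by the class of symmetric frames.
(C) D is determined by exactly this class.
(D) T (= KT) is determined by the class of reflexive frames.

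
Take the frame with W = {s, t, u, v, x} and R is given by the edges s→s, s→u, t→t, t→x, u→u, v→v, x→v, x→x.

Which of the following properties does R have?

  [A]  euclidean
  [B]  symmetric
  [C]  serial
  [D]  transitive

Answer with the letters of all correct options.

C

(A) not euclidean: s R u and s R s but not u R s.
(B) not symmetric: s R u but not u R s.
(C) serial: every world has an R-successor.
(D) not transitive: t R x and x R v but not t R v.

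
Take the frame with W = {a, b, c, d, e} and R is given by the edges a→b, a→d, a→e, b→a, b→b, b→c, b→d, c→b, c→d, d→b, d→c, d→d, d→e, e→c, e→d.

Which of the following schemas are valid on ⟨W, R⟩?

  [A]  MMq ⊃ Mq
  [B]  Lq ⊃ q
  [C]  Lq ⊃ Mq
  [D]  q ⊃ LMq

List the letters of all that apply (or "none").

C

R is not reflexive: not a R a.
R is not symmetric: a R d but not d R a.
R is not transitive: a R b and b R a but not a R a.
R is serial: every world has an R-successor.
(A) MMq ⊃ Mq is the dual of axiom 4; it is valid on a frame exactly when R is transitive. R is not transitive, so not valid.
(B) Lq ⊃ q (axiom T) characterises the reflexive frames. R is not reflexive — not valid.
(C) axiom D: valid iff R is serial. R is serial — valid.
(D) q ⊃ LMq is axiom B; it is valid on a frame exactly when R is symmetric. R is not symmetric, so not valid.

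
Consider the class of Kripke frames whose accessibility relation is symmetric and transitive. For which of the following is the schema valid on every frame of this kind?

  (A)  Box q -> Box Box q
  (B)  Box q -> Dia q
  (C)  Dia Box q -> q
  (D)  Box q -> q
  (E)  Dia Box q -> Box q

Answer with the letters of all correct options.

A, C, E

A symmetric transitive relation is euclidean (uRv and uRw give vRu by symmetry, then vRw by transitivity).
(A) Box q -> Box Box q is axiom 4; it is valid on a frame exactly when R is transitive. Every such R is transitive, so valid.
(B) Box q -> Dia q (axiom D) characterises the serial frames. Such an R need not be serial — not valid.
(C) Dia Box q -> q (the dual of axiom B) characterises the symmetric frames. Every such R is symmetric — valid.
(D) Box q -> q is axiom T, which corresponds to reflexivity. Such an R need not be reflexive — not valid.
(E) Dia Box q -> Box q is the dual of axiom 5; it is valid on a frame exactly when R is euclidean. Every such R is euclidean, so valid.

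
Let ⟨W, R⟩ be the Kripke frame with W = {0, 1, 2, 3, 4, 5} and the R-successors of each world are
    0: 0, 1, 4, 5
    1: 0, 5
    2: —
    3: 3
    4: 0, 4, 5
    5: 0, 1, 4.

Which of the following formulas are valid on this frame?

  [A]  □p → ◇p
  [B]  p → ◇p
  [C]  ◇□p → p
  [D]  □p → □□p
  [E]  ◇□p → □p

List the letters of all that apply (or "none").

R is not reflexive: not 1 R 1.
R is symmetric: every R-edge is matched by its reverse.
R is not transitive: 1 R 0 and 0 R 1 but not 1 R 1.
R is not euclidean: 0 R 1 and 0 R 4 but not 1 R 4.
R is not serial: 2 has no R-successor.
(A) □p → ◇p is axiom D; it is valid on a frame exactly when R is serial. R is not serial, so not valid.
(B) the dual of axiom T: valid iff R is reflexive. R is not reflexive — not valid.
(C) ◇□p → p is the dual of axiom B; it is valid on a frame exactly when R is symmetric. R is symmetric, so valid.
(D) □p → □□p is axiom 4, which corresponds to transitivity. R is not transitive — not valid.
(E) the dual of axiom 5: valid iff R is euclidean. R is not euclidean — not valid.

C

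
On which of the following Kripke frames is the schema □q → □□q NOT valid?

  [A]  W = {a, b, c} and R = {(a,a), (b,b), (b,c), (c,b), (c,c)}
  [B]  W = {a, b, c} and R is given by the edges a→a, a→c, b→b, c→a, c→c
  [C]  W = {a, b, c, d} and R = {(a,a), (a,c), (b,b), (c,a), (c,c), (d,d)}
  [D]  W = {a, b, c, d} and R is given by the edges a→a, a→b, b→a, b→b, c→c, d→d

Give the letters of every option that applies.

The schema □q → □□q is axiom 4; it is valid on a frame iff R is transitive.
(A) R is transitive (R is closed under composition), so the schema is valid here.
(B) R is transitive (R is closed under composition), so the schema is valid here.
(C) R is transitive (R is closed under composition), so the schema is valid here.
(D) R is transitive (R is closed under composition), so the schema is valid here.

none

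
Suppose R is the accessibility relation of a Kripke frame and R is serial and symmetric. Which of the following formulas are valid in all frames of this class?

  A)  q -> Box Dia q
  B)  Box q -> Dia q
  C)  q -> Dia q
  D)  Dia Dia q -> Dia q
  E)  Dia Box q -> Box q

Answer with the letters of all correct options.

(A) q -> Box Dia q (axiom B) characterises the symmetric frames. Every such R is symmetric — valid.
(B) Box q -> Dia q is axiom D, which corresponds to seriality. Every such R is serial — valid.
(C) q -> Dia q is the dual of axiom T; it is valid on a frame exactly when R is reflexive. Such an R need not be reflexive, so not valid.
(D) Dia Dia q -> Dia q is the dual of axiom 4; it is valid on a frame exactly when R is transitive. Such an R need not be transitive, so not valid.
(E) Dia Box q -> Box q is the dual of axiom 5, which corresponds to the euclidean property. Such an R need not be euclidean — not valid.

A, B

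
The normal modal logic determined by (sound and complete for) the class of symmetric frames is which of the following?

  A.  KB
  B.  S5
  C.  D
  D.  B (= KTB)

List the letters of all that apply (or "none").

A

(A) KB is determined by exactly this class.
(B) S5 is determined by the class of reflexive, symmetric, and transitive frames.
(C) D is determined by the class of serial frames.
(D) B (= KTB) is determined by the class of reflexive and symmetric frames.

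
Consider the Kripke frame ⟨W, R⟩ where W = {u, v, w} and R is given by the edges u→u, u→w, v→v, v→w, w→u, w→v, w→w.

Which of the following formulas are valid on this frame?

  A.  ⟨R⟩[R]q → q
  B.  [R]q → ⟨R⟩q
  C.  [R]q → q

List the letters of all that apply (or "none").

A, B, C

R is reflexive: each world relates to itself.
R is symmetric: every R-edge is matched by its reverse.
R is serial: every world has an R-successor.
(A) ⟨R⟩[R]q → q is the dual of axiom B; it is valid on a frame exactly when R is symmetric. R is symmetric, so valid.
(B) axiom D: valid iff R is serial. R is serial — valid.
(C) axiom T: valid iff R is reflexive. R is reflexive — valid.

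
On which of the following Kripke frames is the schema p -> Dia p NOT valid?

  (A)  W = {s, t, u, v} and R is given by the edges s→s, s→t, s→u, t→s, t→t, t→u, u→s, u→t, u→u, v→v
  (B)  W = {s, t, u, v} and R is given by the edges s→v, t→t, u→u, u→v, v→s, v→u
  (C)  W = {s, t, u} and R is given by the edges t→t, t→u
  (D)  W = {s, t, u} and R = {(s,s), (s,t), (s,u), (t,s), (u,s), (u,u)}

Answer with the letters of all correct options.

The schema p -> Dia p is the dual of axiom T; it is valid on a frame iff R is reflexive.
(A) R is reflexive (each world relates to itself), so the schema is valid here.
(B) R is not reflexive (not s R s), so the schema fails here.
(C) R is not reflexive (not s R s), so the schema fails here.
(D) R is not reflexive (not t R t), so the schema fails here.

B, C, D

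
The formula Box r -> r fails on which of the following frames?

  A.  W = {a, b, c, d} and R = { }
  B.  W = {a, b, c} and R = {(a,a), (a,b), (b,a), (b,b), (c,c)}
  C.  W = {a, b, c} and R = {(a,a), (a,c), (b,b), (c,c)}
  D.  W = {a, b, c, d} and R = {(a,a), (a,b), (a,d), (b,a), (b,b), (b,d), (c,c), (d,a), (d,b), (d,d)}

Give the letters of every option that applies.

The schema Box r -> r is axiom T; it is valid on a frame iff R is reflexive.
(A) R is not reflexive (not a R a), so the schema fails here.
(B) R is reflexive (each world relates to itself), so the schema is valid here.
(C) R is reflexive (each world relates to itself), so the schema is valid here.
(D) R is reflexive (each world relates to itself), so the schema is valid here.

A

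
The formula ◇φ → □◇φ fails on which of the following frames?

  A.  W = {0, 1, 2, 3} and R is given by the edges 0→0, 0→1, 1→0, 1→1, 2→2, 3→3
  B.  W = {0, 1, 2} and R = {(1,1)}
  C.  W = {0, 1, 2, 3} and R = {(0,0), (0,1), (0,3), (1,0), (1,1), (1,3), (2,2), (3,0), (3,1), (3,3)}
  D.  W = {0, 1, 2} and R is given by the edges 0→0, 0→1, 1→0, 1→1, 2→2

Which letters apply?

The schema ◇φ → □◇φ is axiom 5; it is valid on a frame iff R is euclidean.
(A) R is euclidean (any two R-successors of the same world are R-related), so the schema is valid here.
(B) R is euclidean (any two R-successors of the same world are R-related), so the schema is valid here.
(C) R is euclidean (any two R-successors of the same world are R-related), so the schema is valid here.
(D) R is euclidean (any two R-successors of the same world are R-related), so the schema is valid here.

none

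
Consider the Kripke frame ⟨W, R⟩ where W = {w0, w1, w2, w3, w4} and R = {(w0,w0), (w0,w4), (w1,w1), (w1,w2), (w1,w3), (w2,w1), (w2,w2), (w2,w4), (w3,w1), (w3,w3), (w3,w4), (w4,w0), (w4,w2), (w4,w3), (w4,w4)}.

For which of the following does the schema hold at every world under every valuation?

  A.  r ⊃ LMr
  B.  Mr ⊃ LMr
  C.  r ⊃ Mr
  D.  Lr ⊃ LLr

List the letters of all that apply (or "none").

R is reflexive: each world relates to itself.
R is symmetric: every R-edge is matched by its reverse.
R is not transitive: w0 R w4 and w4 R w2 but not w0 R w2.
R is not euclidean: w1 R w2 and w1 R w3 but not w2 R w3.
(A) r ⊃ LMr is axiom B; it is valid on a frame exactly when R is symmetric. R is symmetric, so valid.
(B) Mr ⊃ LMr is axiom 5, which corresponds to the euclidean property. R is not euclidean — not valid.
(C) r ⊃ Mr (the dual of axiom T) characterises the reflexive frames. R is reflexive — valid.
(D) Lr ⊃ LLr (axiom 4) characterises the transitive frames. R is not transitive — not valid.

A, C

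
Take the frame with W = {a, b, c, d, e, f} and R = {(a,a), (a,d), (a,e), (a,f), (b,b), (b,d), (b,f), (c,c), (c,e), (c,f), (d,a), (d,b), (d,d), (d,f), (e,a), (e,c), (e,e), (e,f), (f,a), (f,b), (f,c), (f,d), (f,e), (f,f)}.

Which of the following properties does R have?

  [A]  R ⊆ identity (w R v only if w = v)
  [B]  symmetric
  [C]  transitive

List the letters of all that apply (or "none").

B

(A) not ⊆ identity: a R d with a ≠ d.
(B) symmetric: every R-edge is matched by its reverse.
(C) not transitive: a R d and d R b but not a R b.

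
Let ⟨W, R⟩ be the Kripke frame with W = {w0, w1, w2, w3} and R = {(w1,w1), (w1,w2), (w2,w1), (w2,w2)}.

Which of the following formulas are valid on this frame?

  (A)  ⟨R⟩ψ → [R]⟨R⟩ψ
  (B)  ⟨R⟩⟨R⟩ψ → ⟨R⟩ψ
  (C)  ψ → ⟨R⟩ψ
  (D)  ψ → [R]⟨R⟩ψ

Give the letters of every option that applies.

R is not reflexive: not w0 R w0.
R is symmetric: every R-edge is matched by its reverse.
R is transitive: R is closed under composition.
R is euclidean: any two R-successors of the same world are R-related.
(A) axiom 5: valid iff R is euclidean. R is euclidean — valid.
(B) ⟨R⟩⟨R⟩ψ → ⟨R⟩ψ is the dual of axiom 4, which corresponds to transitivity. R is transitive — valid.
(C) ψ → ⟨R⟩ψ is the dual of axiom T, which corresponds to reflexivity. R is not reflexive — not valid.
(D) ψ → [R]⟨R⟩ψ is axiom B; it is valid on a frame exactly when R is symmetric. R is symmetric, so valid.

A, B, D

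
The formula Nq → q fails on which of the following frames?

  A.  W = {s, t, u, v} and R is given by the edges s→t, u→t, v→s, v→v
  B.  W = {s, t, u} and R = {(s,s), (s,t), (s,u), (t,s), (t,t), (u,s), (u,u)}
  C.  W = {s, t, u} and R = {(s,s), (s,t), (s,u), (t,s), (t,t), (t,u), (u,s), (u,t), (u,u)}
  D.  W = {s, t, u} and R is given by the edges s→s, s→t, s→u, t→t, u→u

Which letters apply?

A

The schema Nq → q is axiom T; it is valid on a frame iff R is reflexive.
(A) R is not reflexive (not s R s), so the schema fails here.
(B) R is reflexive (each world relates to itself), so the schema is valid here.
(C) R is reflexive (each world relates to itself), so the schema is valid here.
(D) R is reflexive (each world relates to itself), so the schema is valid here.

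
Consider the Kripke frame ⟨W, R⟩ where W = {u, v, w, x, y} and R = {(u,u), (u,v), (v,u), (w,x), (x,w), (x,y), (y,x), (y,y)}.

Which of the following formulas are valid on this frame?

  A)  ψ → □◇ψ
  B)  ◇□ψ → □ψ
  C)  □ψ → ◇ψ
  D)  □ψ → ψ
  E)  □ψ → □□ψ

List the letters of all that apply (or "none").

A, C

R is not reflexive: not v R v.
R is symmetric: every R-edge is matched by its reverse.
R is not transitive: v R u and u R v but not v R v.
R is not euclidean: x R w and x R y but not w R y.
R is serial: every world has an R-successor.
(A) ψ → □◇ψ (axiom B) characterises the symmetric frames. R is symmetric — valid.
(B) ◇□ψ → □ψ is the dual of axiom 5, which corresponds to the euclidean property. R is not euclidean — not valid.
(C) □ψ → ◇ψ (axiom D) characterises the serial frames. R is serial — valid.
(D) □ψ → ψ is axiom T, which corresponds to reflexivity. R is not reflexive — not valid.
(E) □ψ → □□ψ (axiom 4) characterises the transitive frames. R is not transitive — not valid.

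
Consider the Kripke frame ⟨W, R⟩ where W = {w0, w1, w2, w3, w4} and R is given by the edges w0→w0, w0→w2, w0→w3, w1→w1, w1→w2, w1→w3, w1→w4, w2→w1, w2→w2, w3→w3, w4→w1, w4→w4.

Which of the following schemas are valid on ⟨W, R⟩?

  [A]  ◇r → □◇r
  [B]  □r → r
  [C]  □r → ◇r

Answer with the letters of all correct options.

R is reflexive: each world relates to itself.
R is not euclidean: w0 R w2 and w0 R w0 but not w2 R w0.
R is serial: every world has an R-successor.
(A) axiom 5: valid iff R is euclidean. R is not euclidean — not valid.
(B) □r → r (axiom T) characterises the reflexive frames. R is reflexive — valid.
(C) □r → ◇r is axiom D; it is valid on a frame exactly when R is serial. R is serial, so valid.

B, C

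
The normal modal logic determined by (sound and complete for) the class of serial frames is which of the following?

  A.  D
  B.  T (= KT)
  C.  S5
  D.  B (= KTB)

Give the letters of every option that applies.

A

(A) D is determined by exactly this class.
(B) T (= KT) is determined by the class of reflexive frames.
(C) S5 is determined by the class of reflexive, symmetric, and transitive frames.
(D) B (= KTB) is determined by the class of reflexive and symmetric frames.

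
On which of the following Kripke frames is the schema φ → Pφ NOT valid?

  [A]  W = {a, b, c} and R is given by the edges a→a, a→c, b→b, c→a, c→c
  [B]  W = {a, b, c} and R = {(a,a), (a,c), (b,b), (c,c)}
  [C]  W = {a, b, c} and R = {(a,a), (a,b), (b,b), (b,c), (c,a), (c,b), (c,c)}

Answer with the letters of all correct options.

The schema φ → Pφ is the dual of axiom T; it is valid on a frame iff R is reflexive.
(A) R is reflexive (each world relates to itself), so the schema is valid here.
(B) R is reflexive (each world relates to itself), so the schema is valid here.
(C) R is reflexive (each world relates to itself), so the schema is valid here.

none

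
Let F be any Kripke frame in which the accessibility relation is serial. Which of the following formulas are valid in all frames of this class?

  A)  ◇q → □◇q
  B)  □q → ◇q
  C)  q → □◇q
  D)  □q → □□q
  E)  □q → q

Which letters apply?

(A) ◇q → □◇q is axiom 5, which corresponds to the euclidean property. Such an R need not be euclidean — not valid.
(B) □q → ◇q (axiom D) characterises the serial frames. Every such R is serial — valid.
(C) axiom B: valid iff R is symmetric. Such an R need not be symmetric — not valid.
(D) □q → □□q (axiom 4) characterises the transitive frames. Such an R need not be transitive — not valid.
(E) axiom T: valid iff R is reflexive. Such an R need not be reflexive — not valid.

B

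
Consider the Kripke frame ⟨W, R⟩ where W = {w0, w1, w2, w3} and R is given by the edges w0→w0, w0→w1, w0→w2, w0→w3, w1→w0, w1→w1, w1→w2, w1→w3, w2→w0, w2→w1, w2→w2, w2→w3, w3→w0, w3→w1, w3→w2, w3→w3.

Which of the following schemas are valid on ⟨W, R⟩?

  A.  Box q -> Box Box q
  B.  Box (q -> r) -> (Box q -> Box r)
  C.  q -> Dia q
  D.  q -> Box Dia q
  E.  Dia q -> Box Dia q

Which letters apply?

R is reflexive: each world relates to itself.
R is symmetric: every R-edge is matched by its reverse.
R is transitive: R is closed under composition.
R is euclidean: any two R-successors of the same world are R-related.
(A) Box q -> Box Box q (axiom 4) characterises the transitive frames. R is transitive — valid.
(B) this is just K, valid on every normal frame.
(C) q -> Dia q (the dual of axiom T) characterises the reflexive frames. R is reflexive — valid.
(D) axiom B: valid iff R is symmetric. R is symmetric — valid.
(E) Dia q -> Box Dia q is axiom 5, which corresponds to the euclidean property. R is euclidean — valid.

A, B, C, D, E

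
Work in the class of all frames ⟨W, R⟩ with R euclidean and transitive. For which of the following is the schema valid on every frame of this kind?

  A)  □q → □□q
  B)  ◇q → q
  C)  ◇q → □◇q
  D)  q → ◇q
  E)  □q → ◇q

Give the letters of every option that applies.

A, C

(A) axiom 4: valid iff R is transitive. Every such R is transitive — valid.
(B) ◇q → q is the converse of T; it holds exactly when R ⊆ identity. Such an R need not be a subset of the identity — not valid.
(C) axiom 5: valid iff R is euclidean. Every such R is euclidean — valid.
(D) q → ◇q (the dual of axiom T) characterises the reflexive frames. Such an R need not be reflexive — not valid.
(E) axiom D: valid iff R is serial. Such an R need not be serial — not valid.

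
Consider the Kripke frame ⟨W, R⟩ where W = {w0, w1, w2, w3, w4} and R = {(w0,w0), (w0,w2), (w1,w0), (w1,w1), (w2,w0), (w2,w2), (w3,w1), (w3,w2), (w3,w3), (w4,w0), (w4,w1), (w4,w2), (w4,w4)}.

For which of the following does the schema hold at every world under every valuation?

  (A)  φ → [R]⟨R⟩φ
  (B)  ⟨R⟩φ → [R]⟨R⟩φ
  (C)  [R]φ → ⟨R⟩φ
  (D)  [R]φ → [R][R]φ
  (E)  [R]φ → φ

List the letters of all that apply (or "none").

C, E

R is reflexive: each world relates to itself.
R is not symmetric: w1 R w0 but not w0 R w1.
R is not transitive: w1 R w0 and w0 R w2 but not w1 R w2.
R is not euclidean: w1 R w0 and w1 R w1 but not w0 R w1.
R is serial: every world has an R-successor.
(A) φ → [R]⟨R⟩φ is axiom B; it is valid on a frame exactly when R is symmetric. R is not symmetric, so not valid.
(B) ⟨R⟩φ → [R]⟨R⟩φ (axiom 5) characterises the euclidean frames. R is not euclidean — not valid.
(C) axiom D: valid iff R is serial. R is serial — valid.
(D) axiom 4: valid iff R is transitive. R is not transitive — not valid.
(E) [R]φ → φ is axiom T; it is valid on a frame exactly when R is reflexive. R is reflexive, so valid.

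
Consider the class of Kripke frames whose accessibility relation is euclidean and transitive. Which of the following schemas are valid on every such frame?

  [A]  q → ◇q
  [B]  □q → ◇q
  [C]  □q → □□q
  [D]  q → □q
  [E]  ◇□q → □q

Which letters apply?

C, E

(A) the dual of axiom T: valid iff R is reflexive. Such an R need not be reflexive — not valid.
(B) □q → ◇q is axiom D; it is valid on a frame exactly when R is serial. Such an R need not be serial, so not valid.
(C) □q → □□q is axiom 4, which corresponds to transitivity. Every such R is transitive — valid.
(D) q → □q is equivalent to ◇p→p; it holds exactly when R ⊆ identity. Such an R need not be a subset of the identity — not valid.
(E) ◇□q → □q is the dual of axiom 5, which corresponds to the euclidean property. Every such R is euclidean — valid.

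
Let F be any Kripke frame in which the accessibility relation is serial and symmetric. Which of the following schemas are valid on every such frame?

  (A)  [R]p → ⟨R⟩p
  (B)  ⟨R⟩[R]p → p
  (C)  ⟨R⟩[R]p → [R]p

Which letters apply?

(A) [R]p → ⟨R⟩p is axiom D, which corresponds to seriality. Every such R is serial — valid.
(B) the dual of axiom B: valid iff R is symmetric. Every such R is symmetric — valid.
(C) ⟨R⟩[R]p → [R]p is the dual of axiom 5; it is valid on a frame exactly when R is euclidean. Such an R need not be euclidean, so not valid.

A, B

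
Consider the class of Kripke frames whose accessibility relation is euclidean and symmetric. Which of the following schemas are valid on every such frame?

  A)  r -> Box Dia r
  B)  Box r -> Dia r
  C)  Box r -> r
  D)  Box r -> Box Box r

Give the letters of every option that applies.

A, D

A symmetric euclidean relation is transitive (uRv and vRw give vRu by symmetry, then uRw by the euclidean condition, applied at v).
(A) r -> Box Dia r (axiom B) characterises the symmetric frames. Every such R is symmetric — valid.
(B) Box r -> Dia r (axiom D) characterises the serial frames. Such an R need not be serial — not valid.
(C) Box r -> r (axiom T) characterises the reflexive frames. Such an R need not be reflexive — not valid.
(D) axiom 4: valid iff R is transitive. Every such R is transitive — valid.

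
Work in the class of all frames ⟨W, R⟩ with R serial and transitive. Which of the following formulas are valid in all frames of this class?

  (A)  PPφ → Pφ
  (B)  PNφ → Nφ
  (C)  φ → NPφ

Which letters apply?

(A) the dual of axiom 4: valid iff R is transitive. Every such R is transitive — valid.
(B) PNφ → Nφ is the dual of axiom 5; it is valid on a frame exactly when R is euclidean. Such an R need not be euclidean, so not valid.
(C) φ → NPφ is axiom B, which corresponds to symmetry. Such an R need not be symmetric — not valid.

A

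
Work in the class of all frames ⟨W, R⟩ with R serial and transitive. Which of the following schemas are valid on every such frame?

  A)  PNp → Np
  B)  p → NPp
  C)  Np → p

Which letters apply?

(A) PNp → Np is the dual of axiom 5, which corresponds to the euclidean property. Such an R need not be euclidean — not valid.
(B) axiom B: valid iff R is symmetric. Such an R need not be symmetric — not valid.
(C) axiom T: valid iff R is reflexive. Such an R need not be reflexive — not valid.

none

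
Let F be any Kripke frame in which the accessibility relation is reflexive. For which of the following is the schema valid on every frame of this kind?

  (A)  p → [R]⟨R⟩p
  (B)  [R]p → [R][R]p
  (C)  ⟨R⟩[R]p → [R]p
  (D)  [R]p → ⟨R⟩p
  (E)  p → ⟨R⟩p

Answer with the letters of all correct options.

D, E

A reflexive relation is serial.
(A) axiom B: valid iff R is symmetric. Such an R need not be symmetric — not valid.
(B) [R]p → [R][R]p (axiom 4) characterises the transitive frames. Such an R need not be transitive — not valid.
(C) ⟨R⟩[R]p → [R]p is the dual of axiom 5, which corresponds to the euclidean property. Such an R need not be euclidean — not valid.
(D) axiom D: valid iff R is serial. Every such R is serial — valid.
(E) the dual of axiom T: valid iff R is reflexive. Every such R is reflexive — valid.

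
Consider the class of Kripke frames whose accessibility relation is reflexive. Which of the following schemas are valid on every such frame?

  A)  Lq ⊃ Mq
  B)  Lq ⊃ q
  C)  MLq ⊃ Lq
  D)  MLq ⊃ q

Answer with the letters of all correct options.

A reflexive relation is serial.
(A) Lq ⊃ Mq is axiom D; it is valid on a frame exactly when R is serial. Every such R is serial, so valid.
(B) Lq ⊃ q is axiom T; it is valid on a frame exactly when R is reflexive. Every such R is reflexive, so valid.
(C) MLq ⊃ Lq (the dual of axiom 5) characterises the euclidean frames. Such an R need not be euclidean — not valid.
(D) MLq ⊃ q is the dual of axiom B; it is valid on a frame exactly when R is symmetric. Such an R need not be symmetric, so not valid.

A, B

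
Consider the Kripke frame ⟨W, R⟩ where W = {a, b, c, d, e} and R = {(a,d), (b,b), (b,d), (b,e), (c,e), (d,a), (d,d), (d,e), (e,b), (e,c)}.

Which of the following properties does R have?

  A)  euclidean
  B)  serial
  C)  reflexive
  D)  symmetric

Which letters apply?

(A) not euclidean: b R d and b R b but not d R b.
(B) serial: every world has an R-successor.
(C) not reflexive: not a R a.
(D) not symmetric: b R d but not d R b.

B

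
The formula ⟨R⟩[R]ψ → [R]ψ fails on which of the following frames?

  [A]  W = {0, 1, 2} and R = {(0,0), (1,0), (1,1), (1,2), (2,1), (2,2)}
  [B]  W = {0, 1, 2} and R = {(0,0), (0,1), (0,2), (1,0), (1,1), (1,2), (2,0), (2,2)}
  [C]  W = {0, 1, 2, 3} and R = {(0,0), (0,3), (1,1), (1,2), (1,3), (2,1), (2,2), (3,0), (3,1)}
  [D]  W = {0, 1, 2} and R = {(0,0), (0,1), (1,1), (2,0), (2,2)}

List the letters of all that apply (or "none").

The schema ⟨R⟩[R]ψ → [R]ψ is the dual of axiom 5; it is valid on a frame iff R is euclidean.
(A) R is not euclidean (1 R 0 and 1 R 1 but not 0 R 1), so the schema fails here.
(B) R is not euclidean (0 R 2 and 0 R 1 but not 2 R 1), so the schema fails here.
(C) R is not euclidean (1 R 2 and 1 R 3 but not 2 R 3), so the schema fails here.
(D) R is not euclidean (0 R 1 and 0 R 0 but not 1 R 0), so the schema fails here.

A, B, C, D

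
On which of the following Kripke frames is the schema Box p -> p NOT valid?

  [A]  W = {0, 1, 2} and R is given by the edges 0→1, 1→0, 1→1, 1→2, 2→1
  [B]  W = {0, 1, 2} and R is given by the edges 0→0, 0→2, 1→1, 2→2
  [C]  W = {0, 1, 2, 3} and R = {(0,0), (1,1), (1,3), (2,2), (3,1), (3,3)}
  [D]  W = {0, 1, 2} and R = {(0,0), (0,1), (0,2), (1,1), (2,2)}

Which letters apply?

A

The schema Box p -> p is axiom T; it is valid on a frame iff R is reflexive.
(A) R is not reflexive (not 0 R 0), so the schema fails here.
(B) R is reflexive (each world relates to itself), so the schema is valid here.
(C) R is reflexive (each world relates to itself), so the schema is valid here.
(D) R is reflexive (each world relates to itself), so the schema is valid here.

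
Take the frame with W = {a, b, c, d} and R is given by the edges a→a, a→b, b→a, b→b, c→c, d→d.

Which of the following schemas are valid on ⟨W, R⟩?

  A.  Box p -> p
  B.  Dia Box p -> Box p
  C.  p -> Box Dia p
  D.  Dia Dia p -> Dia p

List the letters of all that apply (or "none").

A, B, C, D

R is reflexive: each world relates to itself.
R is symmetric: every R-edge is matched by its reverse.
R is transitive: R is closed under composition.
R is euclidean: any two R-successors of the same world are R-related.
(A) Box p -> p is axiom T; it is valid on a frame exactly when R is reflexive. R is reflexive, so valid.
(B) Dia Box p -> Box p is the dual of axiom 5, which corresponds to the euclidean property. R is euclidean — valid.
(C) p -> Box Dia p (axiom B) characterises the symmetric frames. R is symmetric — valid.
(D) the dual of axiom 4: valid iff R is transitive. R is transitive — valid.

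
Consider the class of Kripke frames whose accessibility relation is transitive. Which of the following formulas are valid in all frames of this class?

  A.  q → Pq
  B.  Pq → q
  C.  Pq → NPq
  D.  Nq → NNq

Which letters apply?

D

(A) the dual of axiom T: valid iff R is reflexive. Such an R need not be reflexive — not valid.
(B) Pq → q is valid only on frames where every R-edge is a self-loop. Such an R need not be a subset of the identity — not valid.
(C) Pq → NPq is axiom 5; it is valid on a frame exactly when R is euclidean. Such an R need not be euclidean, so not valid.
(D) Nq → NNq is axiom 4; it is valid on a frame exactly when R is transitive. Every such R is transitive, so valid.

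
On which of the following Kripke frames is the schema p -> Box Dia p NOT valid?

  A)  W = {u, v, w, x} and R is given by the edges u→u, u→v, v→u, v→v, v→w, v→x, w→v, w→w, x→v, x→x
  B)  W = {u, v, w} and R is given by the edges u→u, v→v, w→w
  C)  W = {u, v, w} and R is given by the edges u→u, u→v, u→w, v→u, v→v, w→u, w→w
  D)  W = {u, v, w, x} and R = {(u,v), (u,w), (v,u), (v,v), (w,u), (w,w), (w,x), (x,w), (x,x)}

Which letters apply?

none

The schema p -> Box Dia p is axiom B; it is valid on a frame iff R is symmetric.
(A) R is symmetric (every R-edge is matched by its reverse), so the schema is valid here.
(B) R is symmetric (every R-edge is matched by its reverse), so the schema is valid here.
(C) R is symmetric (every R-edge is matched by its reverse), so the schema is valid here.
(D) R is symmetric (every R-edge is matched by its reverse), so the schema is valid here.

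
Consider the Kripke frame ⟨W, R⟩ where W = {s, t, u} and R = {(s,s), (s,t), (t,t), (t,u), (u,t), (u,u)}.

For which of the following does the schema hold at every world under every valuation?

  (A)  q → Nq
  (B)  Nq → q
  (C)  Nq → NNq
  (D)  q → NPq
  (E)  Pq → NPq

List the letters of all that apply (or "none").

R is reflexive: each world relates to itself.
R is not symmetric: s R t but not t R s.
R is not transitive: s R t and t R u but not s R u.
R is not euclidean: s R t and s R s but not t R s.
R is not a subset of the identity: s R t with s ≠ t.
(A) q → Nq (equivalent to ◇p→p) corresponds to R being a subset of the identity. Here R ⊄ identity, so not valid.
(B) axiom T: valid iff R is reflexive. R is reflexive — valid.
(C) Nq → NNq is axiom 4; it is valid on a frame exactly when R is transitive. R is not transitive, so not valid.
(D) q → NPq is axiom B; it is valid on a frame exactly when R is symmetric. R is not symmetric, so not valid.
(E) Pq → NPq (axiom 5) characterises the euclidean frames. R is not euclidean — not valid.

B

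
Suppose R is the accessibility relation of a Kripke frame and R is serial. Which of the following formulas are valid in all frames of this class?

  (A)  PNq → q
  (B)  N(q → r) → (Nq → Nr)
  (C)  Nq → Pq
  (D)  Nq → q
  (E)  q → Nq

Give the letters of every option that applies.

B, C

(A) PNq → q (the dual of axiom B) characterises the symmetric frames. Such an R need not be symmetric — not valid.
(B) N(q → r) → (Nq → Nr) is axiom K, valid on every Kripke frame — valid.
(C) Nq → Pq is axiom D; it is valid on a frame exactly when R is serial. Every such R is serial, so valid.
(D) Nq → q is axiom T, which corresponds to reflexivity. Such an R need not be reflexive — not valid.
(E) q → Nq (equivalent to ◇p→p) corresponds to R being a subset of the identity. Such an R need not be a subset of the identity, so not valid.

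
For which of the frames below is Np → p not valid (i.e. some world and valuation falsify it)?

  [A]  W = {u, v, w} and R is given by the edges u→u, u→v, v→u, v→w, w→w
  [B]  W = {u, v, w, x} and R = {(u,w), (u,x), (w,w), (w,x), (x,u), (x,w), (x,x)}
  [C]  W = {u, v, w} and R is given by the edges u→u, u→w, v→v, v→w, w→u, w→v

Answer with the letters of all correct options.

The schema Np → p is axiom T; it is valid on a frame iff R is reflexive.
(A) R is not reflexive (not v R v), so the schema fails here.
(B) R is not reflexive (not u R u), so the schema fails here.
(C) R is not reflexive (not w R w), so the schema fails here.

A, B, C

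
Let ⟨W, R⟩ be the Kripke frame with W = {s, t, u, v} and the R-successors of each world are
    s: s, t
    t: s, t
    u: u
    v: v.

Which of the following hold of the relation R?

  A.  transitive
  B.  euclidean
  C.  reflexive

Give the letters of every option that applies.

A, B, C

(A) transitive: R is closed under composition.
(B) euclidean: any two R-successors of the same world are R-related.
(C) reflexive: each world relates to itself.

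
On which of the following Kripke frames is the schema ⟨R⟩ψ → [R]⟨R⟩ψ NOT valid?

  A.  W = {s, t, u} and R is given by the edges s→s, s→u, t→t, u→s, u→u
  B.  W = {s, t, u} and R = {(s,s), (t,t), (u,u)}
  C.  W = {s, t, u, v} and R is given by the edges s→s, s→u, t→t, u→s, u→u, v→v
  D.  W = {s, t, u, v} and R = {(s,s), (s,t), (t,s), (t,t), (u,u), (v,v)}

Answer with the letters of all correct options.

none

The schema ⟨R⟩ψ → [R]⟨R⟩ψ is axiom 5; it is valid on a frame iff R is euclidean.
(A) R is euclidean (any two R-successors of the same world are R-related), so the schema is valid here.
(B) R is euclidean (any two R-successors of the same world are R-related), so the schema is valid here.
(C) R is euclidean (any two R-successors of the same world are R-related), so the schema is valid here.
(D) R is euclidean (any two R-successors of the same world are R-related), so the schema is valid here.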